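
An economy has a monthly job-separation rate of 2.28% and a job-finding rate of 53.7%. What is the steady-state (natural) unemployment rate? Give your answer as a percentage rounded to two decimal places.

At steady state the flows balance: s·E = f·U, so U/(E+U) = s/(s+f).
u* = 2.28 / (2.28 + 53.7) = 2.28 / 55.98 = 4.07%.

Steady-state unemployment rate ≈ 4.07%.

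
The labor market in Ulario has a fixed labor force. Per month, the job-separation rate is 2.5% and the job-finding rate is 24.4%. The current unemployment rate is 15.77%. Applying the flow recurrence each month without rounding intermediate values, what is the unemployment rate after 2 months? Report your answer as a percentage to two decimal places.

With a fixed labor force, u_{t+1} = u_t + s·(1−u_t) − f·u_t = u_t·(1−s−f) + s.
Here 1−s−f = 0.731 and s = 0.025.
u_1 = 0.157700 × 0.731 + 0.025 = 0.140279.
u_2 = 0.140279 × 0.731 + 0.025 = 0.127544.

Unemployment rate after two months ≈ 12.75%.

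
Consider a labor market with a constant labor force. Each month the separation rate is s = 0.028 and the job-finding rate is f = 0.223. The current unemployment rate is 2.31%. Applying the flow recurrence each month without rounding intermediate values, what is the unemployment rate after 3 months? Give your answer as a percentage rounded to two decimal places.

With a fixed labor force, u_{t+1} = u_t + s·(1−u_t) − f·u_t = u_t·(1−s−f) + s.
Here 1−s−f = 0.749 and s = 0.028.
u_1 = 0.023100 × 0.749 + 0.028 = 0.045302.
u_2 = 0.045302 × 0.749 + 0.028 = 0.061931.
u_3 = 0.061931 × 0.749 + 0.028 = 0.074386.

Unemployment rate after three months ≈ 7.44%.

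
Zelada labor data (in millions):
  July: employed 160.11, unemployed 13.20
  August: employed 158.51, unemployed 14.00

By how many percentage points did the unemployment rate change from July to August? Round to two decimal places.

The unemployment rate changed by +0.50 percentage points.

July: labor force = 160.11 + 13.20 = 173.31; u = 13.20/173.31 = 7.62%.
August: labor force = 158.51 + 14.00 = 172.51; u = 14.00/172.51 = 8.12%.
Change = 8.12% − 7.62% = +0.50 pp.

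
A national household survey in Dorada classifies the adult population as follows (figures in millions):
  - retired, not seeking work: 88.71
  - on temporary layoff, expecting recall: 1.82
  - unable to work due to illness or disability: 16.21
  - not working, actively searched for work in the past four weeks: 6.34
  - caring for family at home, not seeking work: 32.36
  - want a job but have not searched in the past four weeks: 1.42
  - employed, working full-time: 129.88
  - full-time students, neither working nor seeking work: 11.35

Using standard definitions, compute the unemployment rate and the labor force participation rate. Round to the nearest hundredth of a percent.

Unemployment rate ≈ 5.91%; labor force participation rate ≈ 47.92%.

Employed = 129.88 million.
Unemployed = 1.82 + 6.34 = 8.16 million (jobless and actively searching, or on temporary layoff).
Labor force = 129.88 + 8.16 = 138.04 million.
Not in labor force = 88.71 + 16.21 + 32.36 + 1.42 + 11.35 = 150.05 million (those not working and not actively searching are outside the labor force — including those who want a job but have given up searching).
Civilian working-age population = 138.04 + 150.05 = 288.09 million.
Unemployment rate = 8.16 / 138.04 = 5.91%.
Labor force participation rate = 138.04 / 288.09 = 47.92%.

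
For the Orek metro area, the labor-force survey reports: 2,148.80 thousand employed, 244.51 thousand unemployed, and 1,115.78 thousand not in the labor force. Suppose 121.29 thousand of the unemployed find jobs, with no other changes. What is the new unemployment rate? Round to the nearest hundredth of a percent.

New unemployment rate ≈ 5.15%.

Initially, labor force = 2,148.80 + 244.51 = 2,393.31 thousand, so u = 244.51/2,393.31 = 10.22%.
After the change, unemployed falls and employed rises by 121.29; labor force unchanged → E = 2,270.09, U = 123.22, labor force = 2,393.31 thousand.
New unemployment rate = 123.22 / 2,393.31 = 5.15%.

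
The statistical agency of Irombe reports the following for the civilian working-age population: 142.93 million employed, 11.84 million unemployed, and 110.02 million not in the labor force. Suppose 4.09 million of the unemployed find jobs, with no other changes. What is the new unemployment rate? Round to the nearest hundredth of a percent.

Initially, labor force = 142.93 + 11.84 = 154.77 million, so u = 11.84/154.77 = 7.65%.
After the change, unemployed falls and employed rises by 4.09; labor force unchanged → E = 147.02, U = 7.75, labor force = 154.77 million.
New unemployment rate = 7.75 / 154.77 = 5.01%.

New unemployment rate ≈ 5.01%.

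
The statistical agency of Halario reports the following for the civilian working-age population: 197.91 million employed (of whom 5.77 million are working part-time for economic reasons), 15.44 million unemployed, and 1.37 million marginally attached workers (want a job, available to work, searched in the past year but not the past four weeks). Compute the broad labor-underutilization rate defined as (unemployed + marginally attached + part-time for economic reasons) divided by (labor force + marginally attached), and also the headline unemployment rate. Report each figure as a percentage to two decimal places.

Labor force = 197.91 + 15.44 = 213.35 million.
Numerator = 15.44 + 1.37 + 5.77 = 22.58 million.
Denominator = 213.35 + 1.37 = 214.72 million.
Broad rate = 22.58 / 214.72 = 10.52%.
Headline unemployment rate = 15.44 / 213.35 = 7.24%.

Broad underutilization rate ≈ 10.52%; headline unemployment rate ≈ 7.24%.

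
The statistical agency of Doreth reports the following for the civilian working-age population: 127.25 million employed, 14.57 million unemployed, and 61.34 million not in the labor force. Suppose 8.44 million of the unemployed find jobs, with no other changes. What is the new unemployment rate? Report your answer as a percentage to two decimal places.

New unemployment rate ≈ 4.32%.

Initially, labor force = 127.25 + 14.57 = 141.82 million, so u = 14.57/141.82 = 10.27%.
After the change, unemployed falls and employed rises by 8.44; labor force unchanged → E = 135.69, U = 6.13, labor force = 141.82 million.
New unemployment rate = 6.13 / 141.82 = 4.32%.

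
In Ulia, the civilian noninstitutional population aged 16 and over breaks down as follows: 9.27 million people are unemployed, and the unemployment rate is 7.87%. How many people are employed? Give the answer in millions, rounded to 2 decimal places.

Labor force = U / u = 9.27 / 0.0787 ≈ 117.79 million.
Employed = labor force − unemployed = 117.79 − 9.27 = 108.52 million.

About 108.52 million are employed.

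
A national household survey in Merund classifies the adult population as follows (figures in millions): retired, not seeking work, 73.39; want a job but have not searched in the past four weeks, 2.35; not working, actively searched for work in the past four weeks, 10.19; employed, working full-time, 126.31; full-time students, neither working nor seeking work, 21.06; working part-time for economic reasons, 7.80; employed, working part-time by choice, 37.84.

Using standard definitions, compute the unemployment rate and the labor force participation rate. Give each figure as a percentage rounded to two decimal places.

Employed = 126.31 + 7.80 + 37.84 = 171.95 million (anyone who worked, including part-time for economic reasons, counts as employed).
Unemployed = 10.19 million.
Labor force = 171.95 + 10.19 = 182.14 million.
Not in labor force = 73.39 + 2.35 + 21.06 = 96.80 million (those not working and not actively searching are outside the labor force — including those who want a job but have given up searching).
Civilian working-age population = 182.14 + 96.80 = 278.94 million.
Unemployment rate = 10.19 / 182.14 = 5.59%.
Labor force participation rate = 182.14 / 278.94 = 65.30%.

Unemployment rate ≈ 5.59%; labor force participation rate ≈ 65.30%.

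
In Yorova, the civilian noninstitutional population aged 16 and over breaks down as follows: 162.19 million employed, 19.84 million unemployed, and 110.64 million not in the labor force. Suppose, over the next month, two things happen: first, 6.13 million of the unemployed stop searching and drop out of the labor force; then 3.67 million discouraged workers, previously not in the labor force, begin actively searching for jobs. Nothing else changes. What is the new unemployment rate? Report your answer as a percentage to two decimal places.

Initially, labor force = 162.19 + 19.84 = 182.03 million, so u = 19.84/182.03 = 10.90%.
After the first change, unemployed and labor force both fall by 6.13 → E = 162.19, U = 13.71, labor force = 175.90 million.
After the second change, unemployed and labor force both rise by 3.67 → E = 162.19, U = 17.38, labor force = 179.57 million.
New unemployment rate = 17.38 / 179.57 = 9.68%.

New unemployment rate ≈ 9.68%.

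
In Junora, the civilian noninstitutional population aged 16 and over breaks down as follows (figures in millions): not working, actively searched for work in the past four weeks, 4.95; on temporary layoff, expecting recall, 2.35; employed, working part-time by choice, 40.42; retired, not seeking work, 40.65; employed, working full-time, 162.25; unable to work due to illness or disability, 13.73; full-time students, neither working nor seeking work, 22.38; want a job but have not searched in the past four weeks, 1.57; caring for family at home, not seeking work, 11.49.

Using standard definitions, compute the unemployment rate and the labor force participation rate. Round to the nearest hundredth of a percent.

Unemployment rate ≈ 3.48%; labor force participation rate ≈ 70.04%.

Employed = 40.42 + 162.25 = 202.67 million.
Unemployed = 4.95 + 2.35 = 7.30 million (jobless and actively searching, or on temporary layoff).
Labor force = 202.67 + 7.30 = 209.97 million.
Not in labor force = 40.65 + 13.73 + 22.38 + 1.57 + 11.49 = 89.82 million (those not working and not actively searching are outside the labor force — including those who want a job but have given up searching).
Civilian working-age population = 209.97 + 89.82 = 299.79 million.
Unemployment rate = 7.30 / 209.97 = 3.48%.
Labor force participation rate = 209.97 / 299.79 = 70.04%.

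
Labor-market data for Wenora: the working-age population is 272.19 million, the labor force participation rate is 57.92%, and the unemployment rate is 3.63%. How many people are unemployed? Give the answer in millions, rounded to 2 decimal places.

About 5.72 million are unemployed.

Labor force = 0.5792 × 272.19 = 157.65 million.
Unemployed = 0.0363 × 157.65 ≈ 5.72 million.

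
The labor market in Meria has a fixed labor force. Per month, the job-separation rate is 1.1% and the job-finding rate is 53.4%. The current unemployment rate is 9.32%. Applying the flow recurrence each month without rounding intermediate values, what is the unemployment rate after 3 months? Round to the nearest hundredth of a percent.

Unemployment rate after three months ≈ 2.71%.

With a fixed labor force, u_{t+1} = u_t + s·(1−u_t) − f·u_t = u_t·(1−s−f) + s.
Here 1−s−f = 0.455 and s = 0.011.
u_1 = 0.093200 × 0.455 + 0.011 = 0.053406.
u_2 = 0.053406 × 0.455 + 0.011 = 0.035300.
u_3 = 0.035300 × 0.455 + 0.011 = 0.027061.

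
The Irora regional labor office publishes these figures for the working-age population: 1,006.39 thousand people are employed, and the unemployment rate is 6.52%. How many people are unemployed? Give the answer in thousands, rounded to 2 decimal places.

Let U be the number unemployed. The labor force is E + U, and U/(E+U) = 0.0652.
So U = 0.0652 × 1,006.39 / (1 − 0.0652) = 65.6166 / 0.9348 ≈ 70.19 thousand.

About 70.19 thousand are unemployed.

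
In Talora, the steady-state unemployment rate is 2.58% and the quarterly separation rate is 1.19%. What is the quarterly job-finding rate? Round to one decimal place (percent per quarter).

From u* = s/(s+f): f = s·(1−u)/u.
f = 1.19 × (1 − 0.0258) / 0.0258 = 1.1593 / 0.0258 ≈ 44.9% per quarter.

Job-finding rate ≈ 44.9% per quarter.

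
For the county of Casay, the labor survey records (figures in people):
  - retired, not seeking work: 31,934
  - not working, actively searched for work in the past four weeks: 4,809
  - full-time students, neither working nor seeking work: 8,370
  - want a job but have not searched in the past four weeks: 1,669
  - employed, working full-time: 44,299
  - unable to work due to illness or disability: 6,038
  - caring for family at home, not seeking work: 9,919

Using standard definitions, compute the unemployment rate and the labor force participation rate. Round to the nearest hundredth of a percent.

Employed = 44,299.
Unemployed = 4,809.
Labor force = 44,299 + 4,809 = 49,108.
Not in labor force = 31,934 + 8,370 + 1,669 + 6,038 + 9,919 = 57,930 (those not working and not actively searching are outside the labor force — including those who want a job but have given up searching).
Civilian working-age population = 49,108 + 57,930 = 107,038.
Unemployment rate = 4,809 / 49,108 = 9.79%.
Labor force participation rate = 49,108 / 107,038 = 45.88%.

Unemployment rate ≈ 9.79%; labor force participation rate ≈ 45.88%.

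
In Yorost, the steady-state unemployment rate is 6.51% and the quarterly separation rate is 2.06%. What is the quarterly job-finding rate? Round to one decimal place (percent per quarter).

From u* = s/(s+f): f = s·(1−u)/u.
f = 2.06 × (1 − 0.0651) / 0.0651 = 1.9259 / 0.0651 ≈ 29.6% per quarter.

Job-finding rate ≈ 29.6% per quarter.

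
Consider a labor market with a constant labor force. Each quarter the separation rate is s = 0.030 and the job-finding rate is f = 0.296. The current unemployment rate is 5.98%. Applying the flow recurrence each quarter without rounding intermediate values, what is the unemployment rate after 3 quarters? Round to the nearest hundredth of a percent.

With a fixed labor force, u_{t+1} = u_t + s·(1−u_t) − f·u_t = u_t·(1−s−f) + s.
Here 1−s−f = 0.674 and s = 0.030.
u_1 = 0.059800 × 0.674 + 0.030 = 0.070305.
u_2 = 0.070305 × 0.674 + 0.030 = 0.077386.
u_3 = 0.077386 × 0.674 + 0.030 = 0.082158.

Unemployment rate after three quarters ≈ 8.22%.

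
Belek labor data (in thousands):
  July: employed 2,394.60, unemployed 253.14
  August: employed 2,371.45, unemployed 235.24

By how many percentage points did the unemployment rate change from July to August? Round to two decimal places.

The unemployment rate changed by −0.54 percentage points.

July: labor force = 2,394.60 + 253.14 = 2,647.74; u = 253.14/2,647.74 = 9.56%.
August: labor force = 2,371.45 + 235.24 = 2,606.69; u = 235.24/2,606.69 = 9.02%.
Change = 9.02% − 9.56% = −0.54 pp.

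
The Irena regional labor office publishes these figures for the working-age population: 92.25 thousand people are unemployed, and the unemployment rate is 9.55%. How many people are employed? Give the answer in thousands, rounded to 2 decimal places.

Labor force = U / u = 92.25 / 0.0955 ≈ 965.97 thousand.
Employed = labor force − unemployed = 965.97 − 92.25 = 873.72 thousand.

About 873.72 thousand are employed.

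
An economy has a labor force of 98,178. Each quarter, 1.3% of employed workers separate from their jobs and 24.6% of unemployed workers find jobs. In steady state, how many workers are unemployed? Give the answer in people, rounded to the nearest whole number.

Steady-state unemployment rate u* = s/(s+f) = 1.3/(1.3+24.6) = 0.050193.
Unemployed = u* × labor force = 0.050193 × 98,178 ≈ 4,928.

About 4,928 are unemployed in steady state.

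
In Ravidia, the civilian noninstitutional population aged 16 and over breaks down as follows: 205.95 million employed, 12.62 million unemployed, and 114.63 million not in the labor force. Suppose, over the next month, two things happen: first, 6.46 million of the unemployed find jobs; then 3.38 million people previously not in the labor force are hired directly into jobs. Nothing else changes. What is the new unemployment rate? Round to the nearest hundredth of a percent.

New unemployment rate ≈ 2.78%.

Initially, labor force = 205.95 + 12.62 = 218.57 million, so u = 12.62/218.57 = 5.77%.
After the first change, unemployed falls and employed rises by 6.46; labor force unchanged → E = 212.41, U = 6.16, labor force = 218.57 million.
After the second change, employed and labor force both rise by 3.38; unemployed unchanged → E = 215.79, U = 6.16, labor force = 221.95 million.
New unemployment rate = 6.16 / 221.95 = 2.78%.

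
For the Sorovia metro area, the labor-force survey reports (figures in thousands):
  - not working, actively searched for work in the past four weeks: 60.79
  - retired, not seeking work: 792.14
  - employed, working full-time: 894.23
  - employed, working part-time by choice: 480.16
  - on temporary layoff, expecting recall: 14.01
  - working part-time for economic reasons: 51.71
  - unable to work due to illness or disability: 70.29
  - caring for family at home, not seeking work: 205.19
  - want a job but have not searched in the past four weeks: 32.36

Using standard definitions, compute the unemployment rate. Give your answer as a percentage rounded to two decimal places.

Employed = 894.23 + 480.16 + 51.71 = 1,426.10 thousand (anyone who worked, including part-time for economic reasons, counts as employed).
Unemployed = 60.79 + 14.01 = 74.80 thousand (jobless and actively searching, or on temporary layoff).
Labor force = 1,426.10 + 74.80 = 1,500.90 thousand.
Unemployment rate = 74.80 / 1,500.90 = 4.98%.

Unemployment rate ≈ 4.98%.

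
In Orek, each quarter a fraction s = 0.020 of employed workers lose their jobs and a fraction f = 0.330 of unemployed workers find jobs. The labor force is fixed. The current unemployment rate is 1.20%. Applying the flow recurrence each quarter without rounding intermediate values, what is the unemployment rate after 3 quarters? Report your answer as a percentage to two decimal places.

Unemployment rate after three quarters ≈ 4.47%.

With a fixed labor force, u_{t+1} = u_t + s·(1−u_t) − f·u_t = u_t·(1−s−f) + s.
Here 1−s−f = 0.650 and s = 0.020.
u_1 = 0.012000 × 0.650 + 0.020 = 0.027800.
u_2 = 0.027800 × 0.650 + 0.020 = 0.038070.
u_3 = 0.038070 × 0.650 + 0.020 = 0.044746.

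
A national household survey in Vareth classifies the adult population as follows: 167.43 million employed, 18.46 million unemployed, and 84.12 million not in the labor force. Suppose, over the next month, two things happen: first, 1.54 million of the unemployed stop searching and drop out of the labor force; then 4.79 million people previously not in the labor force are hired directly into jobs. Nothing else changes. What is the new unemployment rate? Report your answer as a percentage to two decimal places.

New unemployment rate ≈ 8.95%.

Initially, labor force = 167.43 + 18.46 = 185.89 million, so u = 18.46/185.89 = 9.93%.
After the first change, unemployed and labor force both fall by 1.54 → E = 167.43, U = 16.92, labor force = 184.35 million.
After the second change, employed and labor force both rise by 4.79; unemployed unchanged → E = 172.22, U = 16.92, labor force = 189.14 million.
New unemployment rate = 16.92 / 189.14 = 8.95%.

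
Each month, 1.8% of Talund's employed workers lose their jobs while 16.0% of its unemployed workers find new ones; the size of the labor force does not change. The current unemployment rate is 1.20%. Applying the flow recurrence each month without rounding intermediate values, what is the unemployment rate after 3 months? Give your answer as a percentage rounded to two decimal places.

With a fixed labor force, u_{t+1} = u_t + s·(1−u_t) − f·u_t = u_t·(1−s−f) + s.
Here 1−s−f = 0.822 and s = 0.018.
u_1 = 0.012000 × 0.822 + 0.018 = 0.027864.
u_2 = 0.027864 × 0.822 + 0.018 = 0.040904.
u_3 = 0.040904 × 0.822 + 0.018 = 0.051623.

Unemployment rate after three months ≈ 5.16%.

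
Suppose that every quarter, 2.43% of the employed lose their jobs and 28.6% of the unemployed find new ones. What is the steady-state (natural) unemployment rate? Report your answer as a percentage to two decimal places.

At steady state the flows balance: s·E = f·U, so U/(E+U) = s/(s+f).
u* = 2.43 / (2.43 + 28.6) = 2.43 / 31.03 = 7.83%.

Steady-state unemployment rate ≈ 7.83%.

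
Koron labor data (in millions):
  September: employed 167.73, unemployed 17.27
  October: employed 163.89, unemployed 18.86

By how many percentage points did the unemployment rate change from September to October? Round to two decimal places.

The unemployment rate changed by +0.98 percentage points.

September: labor force = 167.73 + 17.27 = 185.00; u = 17.27/185.00 = 9.34%.
October: labor force = 163.89 + 18.86 = 182.75; u = 18.86/182.75 = 10.32%.
Change = 10.32% − 9.34% = +0.98 pp.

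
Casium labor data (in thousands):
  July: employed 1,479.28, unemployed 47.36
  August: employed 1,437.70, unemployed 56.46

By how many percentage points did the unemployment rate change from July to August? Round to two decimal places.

The unemployment rate changed by +0.68 percentage points.

July: labor force = 1,479.28 + 47.36 = 1,526.64; u = 47.36/1,526.64 = 3.10%.
August: labor force = 1,437.70 + 56.46 = 1,494.16; u = 56.46/1,494.16 = 3.78%.
Change = 3.78% − 3.10% = +0.68 pp.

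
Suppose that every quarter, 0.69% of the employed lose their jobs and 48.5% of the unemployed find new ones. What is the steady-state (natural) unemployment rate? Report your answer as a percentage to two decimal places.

Steady-state unemployment rate ≈ 1.40%.

At steady state the flows balance: s·E = f·U, so U/(E+U) = s/(s+f).
u* = 0.69 / (0.69 + 48.5) = 0.69 / 49.19 = 1.40%.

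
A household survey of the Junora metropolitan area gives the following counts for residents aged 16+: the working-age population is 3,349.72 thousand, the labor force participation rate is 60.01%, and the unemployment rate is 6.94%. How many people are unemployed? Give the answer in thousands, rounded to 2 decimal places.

About 139.51 thousand are unemployed.

Labor force = 0.6001 × 3,349.72 = 2,010.17 thousand.
Unemployed = 0.0694 × 2,010.17 ≈ 139.51 thousand.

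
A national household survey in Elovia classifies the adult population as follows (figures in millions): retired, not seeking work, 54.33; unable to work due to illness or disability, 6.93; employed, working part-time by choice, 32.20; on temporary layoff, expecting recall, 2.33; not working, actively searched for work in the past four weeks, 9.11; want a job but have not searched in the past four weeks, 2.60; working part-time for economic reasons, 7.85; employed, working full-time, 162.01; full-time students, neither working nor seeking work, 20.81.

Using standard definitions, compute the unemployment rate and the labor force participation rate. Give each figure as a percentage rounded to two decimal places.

Unemployment rate ≈ 5.36%; labor force participation rate ≈ 71.60%.

Employed = 32.20 + 7.85 + 162.01 = 202.06 million (anyone who worked, including part-time for economic reasons, counts as employed).
Unemployed = 2.33 + 9.11 = 11.44 million (jobless and actively searching, or on temporary layoff).
Labor force = 202.06 + 11.44 = 213.50 million.
Not in labor force = 54.33 + 6.93 + 2.60 + 20.81 = 84.67 million (those not working and not actively searching are outside the labor force — including those who want a job but have given up searching).
Civilian working-age population = 213.50 + 84.67 = 298.17 million.
Unemployment rate = 11.44 / 213.50 = 5.36%.
Labor force participation rate = 213.50 / 298.17 = 71.60%.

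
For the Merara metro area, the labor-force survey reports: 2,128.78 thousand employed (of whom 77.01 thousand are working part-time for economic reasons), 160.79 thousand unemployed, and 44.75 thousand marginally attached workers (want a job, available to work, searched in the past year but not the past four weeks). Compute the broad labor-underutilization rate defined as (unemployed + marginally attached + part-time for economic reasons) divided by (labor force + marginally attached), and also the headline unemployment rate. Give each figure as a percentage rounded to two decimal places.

Broad underutilization rate ≈ 12.10%; headline unemployment rate ≈ 7.02%.

Labor force = 2,128.78 + 160.79 = 2,289.57 thousand.
Numerator = 160.79 + 44.75 + 77.01 = 282.55 thousand.
Denominator = 2,289.57 + 44.75 = 2,334.32 thousand.
Broad rate = 282.55 / 2,334.32 = 12.10%.
Headline unemployment rate = 160.79 / 2,289.57 = 7.02%.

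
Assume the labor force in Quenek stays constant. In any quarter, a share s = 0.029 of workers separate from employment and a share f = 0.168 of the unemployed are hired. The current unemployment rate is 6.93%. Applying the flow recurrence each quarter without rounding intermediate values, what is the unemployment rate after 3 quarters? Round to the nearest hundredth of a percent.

With a fixed labor force, u_{t+1} = u_t + s·(1−u_t) − f·u_t = u_t·(1−s−f) + s.
Here 1−s−f = 0.803 and s = 0.029.
u_1 = 0.069300 × 0.803 + 0.029 = 0.084648.
u_2 = 0.084648 × 0.803 + 0.029 = 0.096972.
u_3 = 0.096972 × 0.803 + 0.029 = 0.106869.

Unemployment rate after three quarters ≈ 10.69%.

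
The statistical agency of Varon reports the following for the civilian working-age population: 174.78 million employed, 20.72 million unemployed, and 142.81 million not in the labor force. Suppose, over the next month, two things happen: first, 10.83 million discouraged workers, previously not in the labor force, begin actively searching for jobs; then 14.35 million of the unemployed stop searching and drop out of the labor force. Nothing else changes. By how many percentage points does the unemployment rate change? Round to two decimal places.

Initially, labor force = 174.78 + 20.72 = 195.50 million, so u = 20.72/195.50 = 10.60%.
After the first change, unemployed and labor force both rise by 10.83 → E = 174.78, U = 31.55, labor force = 206.33 million.
After the second change, unemployed and labor force both fall by 14.35 → E = 174.78, U = 17.20, labor force = 191.98 million.
New unemployment rate = 17.20 / 191.98 = 8.96%.
Change = 8.96% − 10.60% = −1.64 percentage points.

The unemployment rate changes by −1.64 percentage points.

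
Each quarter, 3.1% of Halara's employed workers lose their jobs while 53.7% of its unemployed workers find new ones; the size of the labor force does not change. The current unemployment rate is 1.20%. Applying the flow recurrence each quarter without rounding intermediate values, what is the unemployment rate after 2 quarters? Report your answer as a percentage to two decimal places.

Unemployment rate after two quarters ≈ 4.66%.

With a fixed labor force, u_{t+1} = u_t + s·(1−u_t) − f·u_t = u_t·(1−s−f) + s.
Here 1−s−f = 0.432 and s = 0.031.
u_1 = 0.012000 × 0.432 + 0.031 = 0.036184.
u_2 = 0.036184 × 0.432 + 0.031 = 0.046631.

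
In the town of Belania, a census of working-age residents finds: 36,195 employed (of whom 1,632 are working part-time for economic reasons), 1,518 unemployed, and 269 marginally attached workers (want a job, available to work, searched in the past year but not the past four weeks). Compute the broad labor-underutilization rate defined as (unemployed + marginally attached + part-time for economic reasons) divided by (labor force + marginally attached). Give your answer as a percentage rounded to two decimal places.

Broad underutilization rate ≈ 9.00%.

Labor force = 36,195 + 1,518 = 37,713.
Numerator = 1,518 + 269 + 1,632 = 3,419.
Denominator = 37,713 + 269 = 37,982.
Broad rate = 3,419 / 37,982 = 9.00%.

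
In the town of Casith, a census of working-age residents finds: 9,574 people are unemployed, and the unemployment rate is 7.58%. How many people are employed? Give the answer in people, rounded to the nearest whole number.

Labor force = U / u = 9,574 / 0.0758 ≈ 126,306.
Employed = labor force − unemployed = 126,306 − 9,574 = 116,732.

About 116,732 are employed.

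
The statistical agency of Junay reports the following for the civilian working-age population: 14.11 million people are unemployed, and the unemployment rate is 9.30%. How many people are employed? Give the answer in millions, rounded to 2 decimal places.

About 137.61 million are employed.

Labor force = U / u = 14.11 / 0.0930 ≈ 151.72 million.
Employed = labor force − unemployed = 151.72 − 14.11 = 137.61 million.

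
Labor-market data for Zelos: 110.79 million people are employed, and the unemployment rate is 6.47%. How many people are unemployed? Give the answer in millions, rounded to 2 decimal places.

Let U be the number unemployed. The labor force is E + U, and U/(E+U) = 0.0647.
So U = 0.0647 × 110.79 / (1 − 0.0647) = 7.1681 / 0.9353 ≈ 7.66 million.

About 7.66 million are unemployed.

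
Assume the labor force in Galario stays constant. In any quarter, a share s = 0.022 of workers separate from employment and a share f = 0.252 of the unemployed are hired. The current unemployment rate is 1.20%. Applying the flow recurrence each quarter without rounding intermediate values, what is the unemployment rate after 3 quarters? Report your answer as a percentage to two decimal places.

With a fixed labor force, u_{t+1} = u_t + s·(1−u_t) − f·u_t = u_t·(1−s−f) + s.
Here 1−s−f = 0.726 and s = 0.022.
u_1 = 0.012000 × 0.726 + 0.022 = 0.030712.
u_2 = 0.030712 × 0.726 + 0.022 = 0.044297.
u_3 = 0.044297 × 0.726 + 0.022 = 0.054160.

Unemployment rate after three quarters ≈ 5.42%.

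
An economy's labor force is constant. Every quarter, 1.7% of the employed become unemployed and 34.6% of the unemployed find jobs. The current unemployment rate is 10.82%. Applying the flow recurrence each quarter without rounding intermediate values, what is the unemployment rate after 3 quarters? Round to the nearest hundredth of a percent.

With a fixed labor force, u_{t+1} = u_t + s·(1−u_t) − f·u_t = u_t·(1−s−f) + s.
Here 1−s−f = 0.637 and s = 0.017.
u_1 = 0.108200 × 0.637 + 0.017 = 0.085923.
u_2 = 0.085923 × 0.637 + 0.017 = 0.071733.
u_3 = 0.071733 × 0.637 + 0.017 = 0.062694.

Unemployment rate after three quarters ≈ 6.27%.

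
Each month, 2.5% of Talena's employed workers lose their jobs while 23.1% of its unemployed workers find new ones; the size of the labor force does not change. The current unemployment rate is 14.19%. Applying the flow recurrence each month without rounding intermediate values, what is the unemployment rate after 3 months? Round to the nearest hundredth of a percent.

Unemployment rate after three months ≈ 11.59%.

With a fixed labor force, u_{t+1} = u_t + s·(1−u_t) − f·u_t = u_t·(1−s−f) + s.
Here 1−s−f = 0.744 and s = 0.025.
u_1 = 0.141900 × 0.744 + 0.025 = 0.130574.
u_2 = 0.130574 × 0.744 + 0.025 = 0.122147.
u_3 = 0.122147 × 0.744 + 0.025 = 0.115877.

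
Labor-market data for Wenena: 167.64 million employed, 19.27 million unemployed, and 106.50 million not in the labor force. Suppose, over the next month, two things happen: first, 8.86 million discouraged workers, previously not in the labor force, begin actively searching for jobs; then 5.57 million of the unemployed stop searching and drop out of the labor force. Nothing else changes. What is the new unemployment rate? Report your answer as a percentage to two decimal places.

New unemployment rate ≈ 11.86%.

Initially, labor force = 167.64 + 19.27 = 186.91 million, so u = 19.27/186.91 = 10.31%.
After the first change, unemployed and labor force both rise by 8.86 → E = 167.64, U = 28.13, labor force = 195.77 million.
After the second change, unemployed and labor force both fall by 5.57 → E = 167.64, U = 22.56, labor force = 190.20 million.
New unemployment rate = 22.56 / 190.20 = 11.86%.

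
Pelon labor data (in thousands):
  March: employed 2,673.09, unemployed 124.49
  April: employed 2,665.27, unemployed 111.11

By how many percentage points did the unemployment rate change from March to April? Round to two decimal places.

The unemployment rate changed by −0.45 percentage points.

March: labor force = 2,673.09 + 124.49 = 2,797.58; u = 124.49/2,797.58 = 4.45%.
April: labor force = 2,665.27 + 111.11 = 2,776.38; u = 111.11/2,776.38 = 4.00%.
Change = 4.00% − 4.45% = −0.45 pp.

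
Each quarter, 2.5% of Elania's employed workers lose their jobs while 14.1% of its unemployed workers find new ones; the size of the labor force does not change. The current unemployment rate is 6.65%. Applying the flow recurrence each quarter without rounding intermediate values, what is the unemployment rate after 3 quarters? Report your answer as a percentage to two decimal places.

Unemployment rate after three quarters ≈ 10.18%.

With a fixed labor force, u_{t+1} = u_t + s·(1−u_t) − f·u_t = u_t·(1−s−f) + s.
Here 1−s−f = 0.834 and s = 0.025.
u_1 = 0.066500 × 0.834 + 0.025 = 0.080461.
u_2 = 0.080461 × 0.834 + 0.025 = 0.092104.
u_3 = 0.092104 × 0.834 + 0.025 = 0.101815.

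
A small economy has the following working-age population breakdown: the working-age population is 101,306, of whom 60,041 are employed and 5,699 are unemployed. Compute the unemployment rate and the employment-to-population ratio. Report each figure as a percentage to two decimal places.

Unemployment rate ≈ 8.67%; employment-population ratio ≈ 59.27%.

Labor force = employed + unemployed = 60,041 + 5,699 = 65,740.
Unemployment rate = 5,699 / 65,740 = 8.67%.
Employment-population ratio = 60,041 / 101,306 = 59.27%.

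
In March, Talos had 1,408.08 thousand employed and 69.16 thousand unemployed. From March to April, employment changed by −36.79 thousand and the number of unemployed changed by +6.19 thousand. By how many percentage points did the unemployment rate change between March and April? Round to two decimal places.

The unemployment rate changed by +0.53 percentage points.

March: labor force = 1,408.08 + 69.16 = 1,477.24; u = 69.16/1,477.24 = 4.68%.
April: labor force = 1,371.29 + 75.35 = 1,446.64; u = 75.35/1,446.64 = 5.21%.
Change = 5.21% − 4.68% = +0.53 pp.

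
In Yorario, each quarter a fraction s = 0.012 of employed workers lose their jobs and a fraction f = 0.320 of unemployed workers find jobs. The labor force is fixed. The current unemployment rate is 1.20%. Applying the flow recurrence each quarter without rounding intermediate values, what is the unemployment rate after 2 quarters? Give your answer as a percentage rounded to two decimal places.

Unemployment rate after two quarters ≈ 2.54%.

With a fixed labor force, u_{t+1} = u_t + s·(1−u_t) − f·u_t = u_t·(1−s−f) + s.
Here 1−s−f = 0.668 and s = 0.012.
u_1 = 0.012000 × 0.668 + 0.012 = 0.020016.
u_2 = 0.020016 × 0.668 + 0.012 = 0.025371.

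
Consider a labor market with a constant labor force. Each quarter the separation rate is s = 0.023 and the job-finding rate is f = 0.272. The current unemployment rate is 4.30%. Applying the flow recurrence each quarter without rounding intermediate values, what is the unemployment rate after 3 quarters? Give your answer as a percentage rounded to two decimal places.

With a fixed labor force, u_{t+1} = u_t + s·(1−u_t) − f·u_t = u_t·(1−s−f) + s.
Here 1−s−f = 0.705 and s = 0.023.
u_1 = 0.043000 × 0.705 + 0.023 = 0.053315.
u_2 = 0.053315 × 0.705 + 0.023 = 0.060587.
u_3 = 0.060587 × 0.705 + 0.023 = 0.065714.

Unemployment rate after three quarters ≈ 6.57%.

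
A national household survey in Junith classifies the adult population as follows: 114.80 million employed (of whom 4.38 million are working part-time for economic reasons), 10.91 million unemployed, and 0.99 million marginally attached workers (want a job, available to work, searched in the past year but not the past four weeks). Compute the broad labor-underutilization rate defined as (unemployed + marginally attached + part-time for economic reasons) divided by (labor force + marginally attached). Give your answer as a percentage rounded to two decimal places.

Labor force = 114.80 + 10.91 = 125.71 million.
Numerator = 10.91 + 0.99 + 4.38 = 16.28 million.
Denominator = 125.71 + 0.99 = 126.70 million.
Broad rate = 16.28 / 126.70 = 12.85%.

Broad underutilization rate ≈ 12.85%.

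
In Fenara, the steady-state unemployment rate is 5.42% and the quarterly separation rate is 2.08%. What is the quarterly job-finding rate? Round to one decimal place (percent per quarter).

Job-finding rate ≈ 36.3% per quarter.

From u* = s/(s+f): f = s·(1−u)/u.
f = 2.08 × (1 − 0.0542) / 0.0542 = 1.9673 / 0.0542 ≈ 36.3% per quarter.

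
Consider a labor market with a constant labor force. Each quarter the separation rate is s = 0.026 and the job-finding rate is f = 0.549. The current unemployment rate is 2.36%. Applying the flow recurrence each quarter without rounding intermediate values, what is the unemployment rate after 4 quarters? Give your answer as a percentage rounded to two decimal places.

Unemployment rate after four quarters ≈ 4.45%.

With a fixed labor force, u_{t+1} = u_t + s·(1−u_t) − f·u_t = u_t·(1−s−f) + s.
Here 1−s−f = 0.425 and s = 0.026.
u_1 = 0.023600 × 0.425 + 0.026 = 0.036030.
u_2 = 0.036030 × 0.425 + 0.026 = 0.041313.
u_3 = 0.041313 × 0.425 + 0.026 = 0.043558.
u_4 = 0.043558 × 0.425 + 0.026 = 0.044512.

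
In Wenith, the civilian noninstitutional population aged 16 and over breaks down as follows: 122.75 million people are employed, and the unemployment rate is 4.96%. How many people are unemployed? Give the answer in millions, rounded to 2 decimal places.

About 6.41 million are unemployed.

Let U be the number unemployed. The labor force is E + U, and U/(E+U) = 0.0496.
So U = 0.0496 × 122.75 / (1 − 0.0496) = 6.0884 / 0.9504 ≈ 6.41 million.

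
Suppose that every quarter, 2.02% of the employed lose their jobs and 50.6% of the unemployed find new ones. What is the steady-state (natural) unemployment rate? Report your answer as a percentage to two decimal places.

Steady-state unemployment rate ≈ 3.84%.

At steady state the flows balance: s·E = f·U, so U/(E+U) = s/(s+f).
u* = 2.02 / (2.02 + 50.6) = 2.02 / 52.62 = 3.84%.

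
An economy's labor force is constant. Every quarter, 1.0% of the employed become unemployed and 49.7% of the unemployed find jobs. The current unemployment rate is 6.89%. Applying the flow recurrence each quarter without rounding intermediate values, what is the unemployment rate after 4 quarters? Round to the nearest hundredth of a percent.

Unemployment rate after four quarters ≈ 2.26%.

With a fixed labor force, u_{t+1} = u_t + s·(1−u_t) − f·u_t = u_t·(1−s−f) + s.
Here 1−s−f = 0.493 and s = 0.010.
u_1 = 0.068900 × 0.493 + 0.010 = 0.043968.
u_2 = 0.043968 × 0.493 + 0.010 = 0.031676.
u_3 = 0.031676 × 0.493 + 0.010 = 0.025616.
u_4 = 0.025616 × 0.493 + 0.010 = 0.022629.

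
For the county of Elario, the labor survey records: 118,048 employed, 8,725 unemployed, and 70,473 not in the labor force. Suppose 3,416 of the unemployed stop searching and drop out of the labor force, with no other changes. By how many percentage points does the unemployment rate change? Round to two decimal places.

The unemployment rate changes by −2.58 percentage points.

Initially, labor force = 118,048 + 8,725 = 126,773, so u = 8,725/126,773 = 6.88%.
After the change, unemployed and labor force both fall by 3,416 → E = 118,048, U = 5,309, labor force = 123,357.
New unemployment rate = 5,309 / 123,357 = 4.30%.
Change = 4.30% − 6.88% = −2.58 percentage points.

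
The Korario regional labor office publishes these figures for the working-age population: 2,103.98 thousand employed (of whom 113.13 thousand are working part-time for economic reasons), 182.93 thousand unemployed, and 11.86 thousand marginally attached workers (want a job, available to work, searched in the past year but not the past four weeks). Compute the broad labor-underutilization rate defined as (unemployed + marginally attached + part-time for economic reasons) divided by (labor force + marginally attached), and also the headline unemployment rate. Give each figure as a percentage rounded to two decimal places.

Broad underutilization rate ≈ 13.39%; headline unemployment rate ≈ 8.00%.

Labor force = 2,103.98 + 182.93 = 2,286.91 thousand.
Numerator = 182.93 + 11.86 + 113.13 = 307.92 thousand.
Denominator = 2,286.91 + 11.86 = 2,298.77 thousand.
Broad rate = 307.92 / 2,298.77 = 13.39%.
Headline unemployment rate = 182.93 / 2,286.91 = 8.00%.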